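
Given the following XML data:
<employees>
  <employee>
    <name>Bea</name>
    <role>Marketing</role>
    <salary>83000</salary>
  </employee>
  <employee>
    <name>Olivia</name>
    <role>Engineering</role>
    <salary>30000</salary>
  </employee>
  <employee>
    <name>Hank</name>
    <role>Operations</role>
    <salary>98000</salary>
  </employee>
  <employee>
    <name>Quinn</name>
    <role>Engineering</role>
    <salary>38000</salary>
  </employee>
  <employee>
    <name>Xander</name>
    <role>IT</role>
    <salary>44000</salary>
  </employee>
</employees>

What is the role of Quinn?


Searching for <employee> with <name>Quinn</name>
Found at position 4
<role>Engineering</role>

ANSWER: Engineering


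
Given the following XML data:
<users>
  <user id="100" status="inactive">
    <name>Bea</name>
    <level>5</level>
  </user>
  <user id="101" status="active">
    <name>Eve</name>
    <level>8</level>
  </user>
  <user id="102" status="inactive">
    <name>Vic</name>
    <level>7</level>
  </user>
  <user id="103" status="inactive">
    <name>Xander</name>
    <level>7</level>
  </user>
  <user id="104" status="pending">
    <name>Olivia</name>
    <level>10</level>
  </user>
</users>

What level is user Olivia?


Finding user: Olivia
<level>10</level>

ANSWER: 10


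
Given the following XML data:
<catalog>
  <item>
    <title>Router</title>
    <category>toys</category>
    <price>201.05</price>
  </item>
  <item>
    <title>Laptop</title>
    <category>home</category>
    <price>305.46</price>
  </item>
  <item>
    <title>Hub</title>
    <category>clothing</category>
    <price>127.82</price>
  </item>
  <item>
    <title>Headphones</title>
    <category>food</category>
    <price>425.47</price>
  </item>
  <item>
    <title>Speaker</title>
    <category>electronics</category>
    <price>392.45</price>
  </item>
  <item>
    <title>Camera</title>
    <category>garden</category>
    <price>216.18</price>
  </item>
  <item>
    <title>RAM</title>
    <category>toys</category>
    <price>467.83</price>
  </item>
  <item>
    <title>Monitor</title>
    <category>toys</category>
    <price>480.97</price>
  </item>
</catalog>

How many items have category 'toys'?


Scanning <item> elements for <category>toys</category>:
  Item 1: Router -> MATCH
  Item 7: RAM -> MATCH
  Item 8: Monitor -> MATCH
Count: 3

ANSWER: 3


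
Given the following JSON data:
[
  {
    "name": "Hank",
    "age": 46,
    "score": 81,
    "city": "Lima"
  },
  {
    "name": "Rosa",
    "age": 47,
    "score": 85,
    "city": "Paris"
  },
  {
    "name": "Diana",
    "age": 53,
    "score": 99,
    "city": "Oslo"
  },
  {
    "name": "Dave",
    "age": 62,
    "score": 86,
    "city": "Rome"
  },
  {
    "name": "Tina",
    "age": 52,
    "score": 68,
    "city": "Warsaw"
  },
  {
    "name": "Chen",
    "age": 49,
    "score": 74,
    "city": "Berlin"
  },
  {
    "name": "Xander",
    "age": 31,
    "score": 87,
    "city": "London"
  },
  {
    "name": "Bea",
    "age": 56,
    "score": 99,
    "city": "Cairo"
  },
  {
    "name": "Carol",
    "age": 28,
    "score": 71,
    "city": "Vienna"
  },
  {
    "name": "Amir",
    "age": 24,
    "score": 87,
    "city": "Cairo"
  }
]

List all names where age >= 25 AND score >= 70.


Checking both conditions:
  Hank (age=46, score=81) -> YES
  Rosa (age=47, score=85) -> YES
  Diana (age=53, score=99) -> YES
  Dave (age=62, score=86) -> YES
  Tina (age=52, score=68) -> no
  Chen (age=49, score=74) -> YES
  Xander (age=31, score=87) -> YES
  Bea (age=56, score=99) -> YES
  Carol (age=28, score=71) -> YES
  Amir (age=24, score=87) -> no


ANSWER: Hank, Rosa, Diana, Dave, Chen, Xander, Bea, Carol


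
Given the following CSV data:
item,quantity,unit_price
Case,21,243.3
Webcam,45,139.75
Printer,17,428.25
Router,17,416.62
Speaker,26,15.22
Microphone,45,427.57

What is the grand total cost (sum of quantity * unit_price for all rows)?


Computing row totals:
  Case: 21 * 243.3 = 5109.3
  Webcam: 45 * 139.75 = 6288.75
  Printer: 17 * 428.25 = 7280.25
  Router: 17 * 416.62 = 7082.54
  Speaker: 26 * 15.22 = 395.72
  Microphone: 45 * 427.57 = 19240.65
Grand total = 5109.3 + 6288.75 + 7280.25 + 7082.54 + 395.72 + 19240.65 = 45397.21

ANSWER: 45397.21


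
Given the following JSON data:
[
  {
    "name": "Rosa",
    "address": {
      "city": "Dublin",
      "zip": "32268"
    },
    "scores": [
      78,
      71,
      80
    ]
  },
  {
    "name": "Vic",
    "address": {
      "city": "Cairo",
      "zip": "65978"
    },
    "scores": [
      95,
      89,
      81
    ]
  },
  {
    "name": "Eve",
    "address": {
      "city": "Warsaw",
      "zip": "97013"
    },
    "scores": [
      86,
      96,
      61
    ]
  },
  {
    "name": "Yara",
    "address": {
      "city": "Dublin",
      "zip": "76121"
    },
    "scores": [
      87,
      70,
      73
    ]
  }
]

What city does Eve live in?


Path: records[2].address.city
Value: Warsaw

ANSWER: Warsaw


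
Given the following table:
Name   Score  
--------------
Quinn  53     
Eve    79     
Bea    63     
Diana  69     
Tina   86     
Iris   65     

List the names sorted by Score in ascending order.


Sorting by Score (ascending):
  Quinn: 53
  Bea: 63
  Iris: 65
  Diana: 69
  Eve: 79
  Tina: 86


ANSWER: Quinn, Bea, Iris, Diana, Eve, Tina


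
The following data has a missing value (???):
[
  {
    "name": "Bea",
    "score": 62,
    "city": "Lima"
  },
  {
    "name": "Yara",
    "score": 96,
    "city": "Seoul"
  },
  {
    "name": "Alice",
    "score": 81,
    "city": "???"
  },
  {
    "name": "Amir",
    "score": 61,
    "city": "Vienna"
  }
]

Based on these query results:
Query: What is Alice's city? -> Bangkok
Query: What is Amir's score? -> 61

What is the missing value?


The missing value is Alice's city
From query: Alice's city = Bangkok

ANSWER: Bangkok


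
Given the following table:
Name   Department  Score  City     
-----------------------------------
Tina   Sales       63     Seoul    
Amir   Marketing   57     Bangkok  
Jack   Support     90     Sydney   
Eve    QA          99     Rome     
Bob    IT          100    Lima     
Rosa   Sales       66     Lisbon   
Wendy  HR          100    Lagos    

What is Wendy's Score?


Row 7: Wendy
Score = 100

ANSWER: 100


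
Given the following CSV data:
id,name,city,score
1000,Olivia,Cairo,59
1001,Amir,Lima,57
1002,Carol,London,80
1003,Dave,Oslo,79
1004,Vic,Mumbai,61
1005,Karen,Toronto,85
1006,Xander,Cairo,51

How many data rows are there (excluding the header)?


Counting rows (excluding header):
Header: id,name,city,score
Data rows: 7

ANSWER: 7


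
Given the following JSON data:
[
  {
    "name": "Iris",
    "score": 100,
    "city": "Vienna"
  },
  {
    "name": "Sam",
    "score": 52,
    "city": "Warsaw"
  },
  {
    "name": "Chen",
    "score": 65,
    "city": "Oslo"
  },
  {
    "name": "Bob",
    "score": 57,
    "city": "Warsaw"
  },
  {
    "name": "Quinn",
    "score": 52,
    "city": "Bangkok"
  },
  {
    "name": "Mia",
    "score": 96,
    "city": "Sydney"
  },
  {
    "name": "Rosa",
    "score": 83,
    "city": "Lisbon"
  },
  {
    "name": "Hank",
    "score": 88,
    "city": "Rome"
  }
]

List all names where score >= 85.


Filtering records where score >= 85:
  Iris (score=100) -> YES
  Sam (score=52) -> no
  Chen (score=65) -> no
  Bob (score=57) -> no
  Quinn (score=52) -> no
  Mia (score=96) -> YES
  Rosa (score=83) -> no
  Hank (score=88) -> YES


ANSWER: Iris, Mia, Hank


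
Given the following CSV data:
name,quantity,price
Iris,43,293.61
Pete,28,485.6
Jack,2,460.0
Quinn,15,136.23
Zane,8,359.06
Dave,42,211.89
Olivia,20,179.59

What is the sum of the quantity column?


Values in 'quantity' column:
  Row 1: 43
  Row 2: 28
  Row 3: 2
  Row 4: 15
  Row 5: 8
  Row 6: 42
  Row 7: 20
Sum = 43 + 28 + 2 + 15 + 8 + 42 + 20 = 158

ANSWER: 158


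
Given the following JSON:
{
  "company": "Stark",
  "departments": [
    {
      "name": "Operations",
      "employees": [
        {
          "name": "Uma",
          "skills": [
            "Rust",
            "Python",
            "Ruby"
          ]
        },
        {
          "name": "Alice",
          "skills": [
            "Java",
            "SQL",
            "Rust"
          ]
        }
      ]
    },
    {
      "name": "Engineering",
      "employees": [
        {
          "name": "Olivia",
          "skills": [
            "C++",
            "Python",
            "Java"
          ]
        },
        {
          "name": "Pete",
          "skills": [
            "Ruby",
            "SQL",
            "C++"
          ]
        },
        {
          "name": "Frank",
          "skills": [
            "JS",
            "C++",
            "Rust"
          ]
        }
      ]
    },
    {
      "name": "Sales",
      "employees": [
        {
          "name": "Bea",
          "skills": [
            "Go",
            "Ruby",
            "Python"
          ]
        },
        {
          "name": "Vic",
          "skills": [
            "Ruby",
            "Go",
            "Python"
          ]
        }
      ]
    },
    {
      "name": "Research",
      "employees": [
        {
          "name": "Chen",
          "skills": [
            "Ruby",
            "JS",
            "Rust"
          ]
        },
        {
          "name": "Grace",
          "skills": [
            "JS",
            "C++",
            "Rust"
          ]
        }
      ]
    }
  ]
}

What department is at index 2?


Path: departments[2].name
Value: Sales

ANSWER: Sales


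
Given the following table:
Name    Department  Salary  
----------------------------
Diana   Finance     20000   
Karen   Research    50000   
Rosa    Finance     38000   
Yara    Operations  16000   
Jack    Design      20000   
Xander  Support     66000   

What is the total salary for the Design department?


Design department members:
  Jack: 20000
Total = 20000 = 20000

ANSWER: 20000


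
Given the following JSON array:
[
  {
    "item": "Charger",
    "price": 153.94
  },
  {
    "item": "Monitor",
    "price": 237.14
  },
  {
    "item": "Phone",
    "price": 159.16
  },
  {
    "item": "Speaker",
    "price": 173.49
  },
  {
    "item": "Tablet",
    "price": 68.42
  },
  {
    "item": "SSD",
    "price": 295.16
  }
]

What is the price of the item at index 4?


Array index 4 -> Tablet
price = 68.42

ANSWER: 68.42


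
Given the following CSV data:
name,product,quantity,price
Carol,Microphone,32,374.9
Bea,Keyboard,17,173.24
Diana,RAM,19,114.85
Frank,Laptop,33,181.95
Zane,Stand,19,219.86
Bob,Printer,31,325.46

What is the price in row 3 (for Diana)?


Row 3: Diana
Column 'price' = 114.85

ANSWER: 114.85


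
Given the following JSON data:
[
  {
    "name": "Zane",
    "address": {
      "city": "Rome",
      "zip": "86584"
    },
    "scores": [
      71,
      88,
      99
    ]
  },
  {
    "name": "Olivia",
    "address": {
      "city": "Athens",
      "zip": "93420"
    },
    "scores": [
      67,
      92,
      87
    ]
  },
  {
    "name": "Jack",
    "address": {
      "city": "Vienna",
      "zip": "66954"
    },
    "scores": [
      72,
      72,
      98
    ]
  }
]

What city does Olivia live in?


Path: records[1].address.city
Value: Athens

ANSWER: Athens


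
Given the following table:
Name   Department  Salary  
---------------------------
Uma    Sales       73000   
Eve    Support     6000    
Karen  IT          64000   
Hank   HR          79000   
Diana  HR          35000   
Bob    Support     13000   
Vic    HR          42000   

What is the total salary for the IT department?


IT department members:
  Karen: 64000
Total = 64000 = 64000

ANSWER: 64000


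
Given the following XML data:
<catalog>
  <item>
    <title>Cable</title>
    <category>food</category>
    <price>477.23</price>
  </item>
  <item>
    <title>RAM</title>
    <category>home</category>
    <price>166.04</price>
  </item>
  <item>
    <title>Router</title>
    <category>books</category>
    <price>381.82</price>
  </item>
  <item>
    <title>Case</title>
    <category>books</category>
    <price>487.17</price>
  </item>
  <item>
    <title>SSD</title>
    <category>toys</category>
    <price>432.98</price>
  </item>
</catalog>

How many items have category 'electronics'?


Scanning <item> elements for <category>electronics</category>:
Count: 0

ANSWER: 0


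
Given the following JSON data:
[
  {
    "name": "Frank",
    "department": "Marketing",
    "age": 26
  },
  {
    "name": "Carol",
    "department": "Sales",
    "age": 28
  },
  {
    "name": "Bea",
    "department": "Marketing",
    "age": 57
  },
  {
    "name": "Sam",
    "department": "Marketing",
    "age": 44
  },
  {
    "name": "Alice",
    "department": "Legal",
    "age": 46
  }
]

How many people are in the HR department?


Scanning records for department = HR
  No matches found
Count: 0

ANSWER: 0


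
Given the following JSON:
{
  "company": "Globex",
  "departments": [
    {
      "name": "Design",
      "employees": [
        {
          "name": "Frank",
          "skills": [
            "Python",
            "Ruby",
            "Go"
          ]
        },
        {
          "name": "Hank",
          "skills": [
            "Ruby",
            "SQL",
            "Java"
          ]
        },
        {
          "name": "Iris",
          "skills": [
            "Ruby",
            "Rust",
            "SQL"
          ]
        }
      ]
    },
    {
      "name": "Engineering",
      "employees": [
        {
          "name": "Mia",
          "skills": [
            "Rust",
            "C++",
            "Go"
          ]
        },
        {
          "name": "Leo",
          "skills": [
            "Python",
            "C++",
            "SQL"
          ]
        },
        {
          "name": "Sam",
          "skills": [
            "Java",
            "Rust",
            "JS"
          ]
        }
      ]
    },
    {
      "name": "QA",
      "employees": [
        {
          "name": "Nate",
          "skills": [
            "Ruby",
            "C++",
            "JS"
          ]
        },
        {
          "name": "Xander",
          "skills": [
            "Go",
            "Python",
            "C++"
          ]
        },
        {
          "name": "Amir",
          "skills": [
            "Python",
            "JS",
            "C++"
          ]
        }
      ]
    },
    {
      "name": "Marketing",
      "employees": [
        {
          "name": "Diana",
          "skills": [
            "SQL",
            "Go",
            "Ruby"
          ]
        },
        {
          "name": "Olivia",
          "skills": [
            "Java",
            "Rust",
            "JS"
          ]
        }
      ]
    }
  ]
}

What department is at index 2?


Path: departments[2].name
Value: QA

ANSWER: QA


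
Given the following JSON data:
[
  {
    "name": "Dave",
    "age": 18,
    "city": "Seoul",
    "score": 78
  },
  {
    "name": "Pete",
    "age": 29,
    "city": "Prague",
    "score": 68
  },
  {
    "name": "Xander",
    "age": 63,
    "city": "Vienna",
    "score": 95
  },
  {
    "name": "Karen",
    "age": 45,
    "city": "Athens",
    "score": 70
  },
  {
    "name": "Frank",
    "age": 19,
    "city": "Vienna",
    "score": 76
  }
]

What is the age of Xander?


Looking up record where name = Xander
Record index: 2
Field 'age' = 63

ANSWER: 63


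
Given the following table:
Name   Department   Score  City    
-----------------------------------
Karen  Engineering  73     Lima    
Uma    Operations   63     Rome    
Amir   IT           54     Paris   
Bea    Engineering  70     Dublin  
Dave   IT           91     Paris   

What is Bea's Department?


Row 4: Bea
Department = Engineering

ANSWER: Engineering


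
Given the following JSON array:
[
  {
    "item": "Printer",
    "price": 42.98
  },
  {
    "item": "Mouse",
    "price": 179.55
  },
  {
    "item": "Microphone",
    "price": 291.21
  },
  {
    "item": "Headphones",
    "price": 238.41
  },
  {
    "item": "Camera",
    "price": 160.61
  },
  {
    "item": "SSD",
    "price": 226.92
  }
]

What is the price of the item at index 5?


Array index 5 -> SSD
price = 226.92

ANSWER: 226.92


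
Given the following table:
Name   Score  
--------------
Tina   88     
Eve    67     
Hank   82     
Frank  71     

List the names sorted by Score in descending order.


Sorting by Score (descending):
  Tina: 88
  Hank: 82
  Frank: 71
  Eve: 67


ANSWER: Tina, Hank, Frank, Eve


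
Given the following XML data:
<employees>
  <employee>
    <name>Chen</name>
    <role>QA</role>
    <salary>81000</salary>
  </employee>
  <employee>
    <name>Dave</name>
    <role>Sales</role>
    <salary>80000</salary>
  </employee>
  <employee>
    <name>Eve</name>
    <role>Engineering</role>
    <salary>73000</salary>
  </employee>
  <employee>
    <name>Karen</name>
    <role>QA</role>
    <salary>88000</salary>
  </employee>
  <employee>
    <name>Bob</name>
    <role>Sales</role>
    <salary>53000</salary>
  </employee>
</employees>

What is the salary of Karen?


Searching for <employee> with <name>Karen</name>
Found at position 4
<salary>88000</salary>

ANSWER: 88000


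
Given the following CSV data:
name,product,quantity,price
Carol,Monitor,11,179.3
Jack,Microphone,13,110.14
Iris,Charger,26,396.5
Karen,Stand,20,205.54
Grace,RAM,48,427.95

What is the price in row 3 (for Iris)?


Row 3: Iris
Column 'price' = 396.5

ANSWER: 396.5


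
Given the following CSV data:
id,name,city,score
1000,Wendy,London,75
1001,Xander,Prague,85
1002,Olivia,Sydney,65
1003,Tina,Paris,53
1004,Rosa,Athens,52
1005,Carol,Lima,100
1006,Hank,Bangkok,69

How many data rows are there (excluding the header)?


Counting rows (excluding header):
Header: id,name,city,score
Data rows: 7

ANSWER: 7


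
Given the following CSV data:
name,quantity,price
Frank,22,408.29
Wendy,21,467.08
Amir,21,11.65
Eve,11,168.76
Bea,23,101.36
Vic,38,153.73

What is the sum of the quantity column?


Values in 'quantity' column:
  Row 1: 22
  Row 2: 21
  Row 3: 21
  Row 4: 11
  Row 5: 23
  Row 6: 38
Sum = 22 + 21 + 21 + 11 + 23 + 38 = 136

ANSWER: 136


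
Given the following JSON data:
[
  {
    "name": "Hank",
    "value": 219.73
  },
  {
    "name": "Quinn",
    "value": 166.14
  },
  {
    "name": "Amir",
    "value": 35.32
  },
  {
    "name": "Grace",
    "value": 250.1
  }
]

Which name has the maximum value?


Comparing values:
  Hank: 219.73
  Quinn: 166.14
  Amir: 35.32
  Grace: 250.1
Maximum: Grace (250.1)

ANSWER: Grace


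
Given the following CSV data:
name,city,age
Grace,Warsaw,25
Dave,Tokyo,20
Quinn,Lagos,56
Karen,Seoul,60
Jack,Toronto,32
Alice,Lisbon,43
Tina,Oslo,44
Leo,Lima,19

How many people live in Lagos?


Scanning city column for 'Lagos':
  Row 3: Quinn -> MATCH
Total matches: 1

ANSWER: 1


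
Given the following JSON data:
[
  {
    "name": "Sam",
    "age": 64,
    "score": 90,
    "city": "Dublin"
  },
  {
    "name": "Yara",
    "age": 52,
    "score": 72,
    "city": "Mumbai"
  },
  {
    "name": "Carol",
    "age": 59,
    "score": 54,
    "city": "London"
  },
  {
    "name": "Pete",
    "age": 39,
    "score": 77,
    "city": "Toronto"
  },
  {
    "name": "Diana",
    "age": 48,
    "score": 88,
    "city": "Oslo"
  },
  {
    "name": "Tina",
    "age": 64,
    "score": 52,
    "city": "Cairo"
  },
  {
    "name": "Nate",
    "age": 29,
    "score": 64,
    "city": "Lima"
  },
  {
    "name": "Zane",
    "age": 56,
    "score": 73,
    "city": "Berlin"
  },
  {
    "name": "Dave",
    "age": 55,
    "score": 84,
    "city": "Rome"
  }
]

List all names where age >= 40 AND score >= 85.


Checking both conditions:
  Sam (age=64, score=90) -> YES
  Yara (age=52, score=72) -> no
  Carol (age=59, score=54) -> no
  Pete (age=39, score=77) -> no
  Diana (age=48, score=88) -> YES
  Tina (age=64, score=52) -> no
  Nate (age=29, score=64) -> no
  Zane (age=56, score=73) -> no
  Dave (age=55, score=84) -> no


ANSWER: Sam, Diana


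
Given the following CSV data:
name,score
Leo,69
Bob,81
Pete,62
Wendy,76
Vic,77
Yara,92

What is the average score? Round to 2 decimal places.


Scores: 69, 81, 62, 76, 77, 92
Sum = 457
Count = 6
Average = 457 / 6 = 76.17

ANSWER: 76.17


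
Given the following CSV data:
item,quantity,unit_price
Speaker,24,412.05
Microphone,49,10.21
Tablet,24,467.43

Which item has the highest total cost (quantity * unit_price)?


Computing row totals:
  Speaker: 9889.2
  Microphone: 500.29
  Tablet: 11218.32
Maximum: Tablet (11218.32)

ANSWER: Tablet


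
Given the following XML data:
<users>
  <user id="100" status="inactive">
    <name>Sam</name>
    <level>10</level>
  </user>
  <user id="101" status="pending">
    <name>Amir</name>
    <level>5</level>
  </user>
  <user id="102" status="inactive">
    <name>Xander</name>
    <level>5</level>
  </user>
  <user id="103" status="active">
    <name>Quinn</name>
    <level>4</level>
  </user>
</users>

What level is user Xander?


Finding user: Xander
<level>5</level>

ANSWER: 5


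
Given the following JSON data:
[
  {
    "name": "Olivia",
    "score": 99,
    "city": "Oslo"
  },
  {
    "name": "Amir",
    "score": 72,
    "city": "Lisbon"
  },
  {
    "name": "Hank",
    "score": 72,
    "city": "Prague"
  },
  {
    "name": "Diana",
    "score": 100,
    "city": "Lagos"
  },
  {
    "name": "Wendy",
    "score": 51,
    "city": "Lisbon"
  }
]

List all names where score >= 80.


Filtering records where score >= 80:
  Olivia (score=99) -> YES
  Amir (score=72) -> no
  Hank (score=72) -> no
  Diana (score=100) -> YES
  Wendy (score=51) -> no


ANSWER: Olivia, Diana


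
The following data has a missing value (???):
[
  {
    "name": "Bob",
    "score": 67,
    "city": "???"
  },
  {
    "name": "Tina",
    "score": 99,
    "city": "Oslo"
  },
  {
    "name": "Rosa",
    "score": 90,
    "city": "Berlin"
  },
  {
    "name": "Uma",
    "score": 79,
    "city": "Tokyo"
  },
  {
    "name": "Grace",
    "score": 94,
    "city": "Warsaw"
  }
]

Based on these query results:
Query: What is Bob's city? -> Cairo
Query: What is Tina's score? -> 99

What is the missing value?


The missing value is Bob's city
From query: Bob's city = Cairo

ANSWER: Cairo


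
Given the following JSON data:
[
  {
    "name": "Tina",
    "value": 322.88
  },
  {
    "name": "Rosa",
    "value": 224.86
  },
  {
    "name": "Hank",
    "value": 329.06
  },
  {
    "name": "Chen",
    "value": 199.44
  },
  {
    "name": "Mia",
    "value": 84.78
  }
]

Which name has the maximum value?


Comparing values:
  Tina: 322.88
  Rosa: 224.86
  Hank: 329.06
  Chen: 199.44
  Mia: 84.78
Maximum: Hank (329.06)

ANSWER: Hank


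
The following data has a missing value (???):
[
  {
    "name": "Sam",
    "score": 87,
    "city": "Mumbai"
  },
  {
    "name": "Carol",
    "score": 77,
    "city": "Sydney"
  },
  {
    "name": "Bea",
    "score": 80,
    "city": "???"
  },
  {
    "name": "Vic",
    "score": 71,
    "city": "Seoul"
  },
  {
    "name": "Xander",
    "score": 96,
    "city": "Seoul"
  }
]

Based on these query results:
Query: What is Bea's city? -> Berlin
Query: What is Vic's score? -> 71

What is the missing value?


The missing value is Bea's city
From query: Bea's city = Berlin

ANSWER: Berlin


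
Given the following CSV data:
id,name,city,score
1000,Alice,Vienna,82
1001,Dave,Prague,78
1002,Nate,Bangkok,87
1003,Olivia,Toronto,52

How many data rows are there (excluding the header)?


Counting rows (excluding header):
Header: id,name,city,score
Data rows: 4

ANSWER: 4


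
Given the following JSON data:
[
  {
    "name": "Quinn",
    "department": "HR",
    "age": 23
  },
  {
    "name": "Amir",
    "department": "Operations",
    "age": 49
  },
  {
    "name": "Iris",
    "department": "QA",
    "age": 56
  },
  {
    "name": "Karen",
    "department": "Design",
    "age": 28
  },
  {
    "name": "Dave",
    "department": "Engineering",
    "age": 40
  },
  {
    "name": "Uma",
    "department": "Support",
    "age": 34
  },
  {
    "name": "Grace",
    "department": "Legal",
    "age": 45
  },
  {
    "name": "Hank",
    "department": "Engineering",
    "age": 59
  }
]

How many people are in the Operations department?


Scanning records for department = Operations
  Record 1: Amir
Count: 1

ANSWER: 1


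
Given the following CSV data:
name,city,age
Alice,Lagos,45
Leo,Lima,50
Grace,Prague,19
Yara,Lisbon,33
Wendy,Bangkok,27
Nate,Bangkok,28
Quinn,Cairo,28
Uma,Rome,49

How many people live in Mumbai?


Scanning city column for 'Mumbai':
Total matches: 0

ANSWER: 0


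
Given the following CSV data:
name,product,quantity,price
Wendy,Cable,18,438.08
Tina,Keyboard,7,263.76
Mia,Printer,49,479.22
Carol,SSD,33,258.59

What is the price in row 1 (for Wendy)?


Row 1: Wendy
Column 'price' = 438.08

ANSWER: 438.08


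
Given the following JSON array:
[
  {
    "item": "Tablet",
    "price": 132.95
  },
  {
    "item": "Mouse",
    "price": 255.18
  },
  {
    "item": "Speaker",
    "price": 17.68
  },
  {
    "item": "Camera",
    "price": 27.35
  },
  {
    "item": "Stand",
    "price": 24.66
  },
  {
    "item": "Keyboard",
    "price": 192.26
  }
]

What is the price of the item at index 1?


Array index 1 -> Mouse
price = 255.18

ANSWER: 255.18


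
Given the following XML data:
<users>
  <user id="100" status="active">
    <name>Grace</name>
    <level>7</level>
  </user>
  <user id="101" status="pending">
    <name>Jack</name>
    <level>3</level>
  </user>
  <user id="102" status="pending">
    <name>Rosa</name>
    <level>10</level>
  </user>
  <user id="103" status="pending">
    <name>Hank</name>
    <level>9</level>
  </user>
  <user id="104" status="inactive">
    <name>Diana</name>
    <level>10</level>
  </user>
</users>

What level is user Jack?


Finding user: Jack
<level>3</level>

ANSWER: 3


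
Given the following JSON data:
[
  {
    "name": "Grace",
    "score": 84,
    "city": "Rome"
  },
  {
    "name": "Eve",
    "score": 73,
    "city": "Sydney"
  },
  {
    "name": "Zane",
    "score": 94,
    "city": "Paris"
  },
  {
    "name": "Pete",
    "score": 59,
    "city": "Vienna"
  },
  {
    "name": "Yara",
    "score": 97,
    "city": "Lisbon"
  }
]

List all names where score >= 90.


Filtering records where score >= 90:
  Grace (score=84) -> no
  Eve (score=73) -> no
  Zane (score=94) -> YES
  Pete (score=59) -> no
  Yara (score=97) -> YES


ANSWER: Zane, Yara


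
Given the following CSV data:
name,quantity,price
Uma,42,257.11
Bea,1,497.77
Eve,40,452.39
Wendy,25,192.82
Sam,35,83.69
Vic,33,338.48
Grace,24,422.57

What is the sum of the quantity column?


Values in 'quantity' column:
  Row 1: 42
  Row 2: 1
  Row 3: 40
  Row 4: 25
  Row 5: 35
  Row 6: 33
  Row 7: 24
Sum = 42 + 1 + 40 + 25 + 35 + 33 + 24 = 200

ANSWER: 200


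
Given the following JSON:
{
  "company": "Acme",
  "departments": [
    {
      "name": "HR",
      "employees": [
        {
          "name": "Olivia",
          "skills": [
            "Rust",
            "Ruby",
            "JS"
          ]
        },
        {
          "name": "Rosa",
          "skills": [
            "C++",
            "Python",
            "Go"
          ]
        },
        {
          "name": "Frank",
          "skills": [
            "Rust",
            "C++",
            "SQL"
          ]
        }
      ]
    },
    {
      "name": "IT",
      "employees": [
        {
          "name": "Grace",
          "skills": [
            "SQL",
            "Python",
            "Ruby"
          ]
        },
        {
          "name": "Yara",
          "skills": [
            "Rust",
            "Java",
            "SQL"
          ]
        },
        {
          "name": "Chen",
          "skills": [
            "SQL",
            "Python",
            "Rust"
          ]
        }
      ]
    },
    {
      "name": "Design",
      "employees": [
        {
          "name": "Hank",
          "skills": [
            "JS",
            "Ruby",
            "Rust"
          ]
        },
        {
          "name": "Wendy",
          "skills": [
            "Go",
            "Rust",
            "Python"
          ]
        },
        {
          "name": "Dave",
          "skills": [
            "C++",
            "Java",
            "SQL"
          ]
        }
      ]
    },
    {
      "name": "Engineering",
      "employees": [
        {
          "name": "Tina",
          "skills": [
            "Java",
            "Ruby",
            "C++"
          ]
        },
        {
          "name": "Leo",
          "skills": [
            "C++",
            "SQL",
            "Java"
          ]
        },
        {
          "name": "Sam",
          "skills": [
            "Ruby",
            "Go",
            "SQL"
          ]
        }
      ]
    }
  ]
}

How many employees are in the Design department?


Path: departments[2].employees
Count: 3

ANSWER: 3


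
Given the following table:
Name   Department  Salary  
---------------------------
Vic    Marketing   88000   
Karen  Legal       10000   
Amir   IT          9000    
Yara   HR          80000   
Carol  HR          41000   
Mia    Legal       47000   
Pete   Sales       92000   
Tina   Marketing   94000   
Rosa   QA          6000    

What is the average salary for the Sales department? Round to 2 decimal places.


Sales department members:
  Pete: 92000
Sum = 92000
Count = 1
Average = 92000 / 1 = 92000.00

ANSWER: 92000.00


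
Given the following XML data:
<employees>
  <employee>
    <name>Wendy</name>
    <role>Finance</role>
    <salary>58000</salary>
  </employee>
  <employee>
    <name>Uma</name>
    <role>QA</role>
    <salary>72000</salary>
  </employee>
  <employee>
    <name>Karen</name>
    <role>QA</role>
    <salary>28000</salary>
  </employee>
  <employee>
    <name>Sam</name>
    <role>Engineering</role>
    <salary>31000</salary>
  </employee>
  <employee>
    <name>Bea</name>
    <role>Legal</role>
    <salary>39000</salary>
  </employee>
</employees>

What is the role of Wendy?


Searching for <employee> with <name>Wendy</name>
Found at position 1
<role>Finance</role>

ANSWER: Finance


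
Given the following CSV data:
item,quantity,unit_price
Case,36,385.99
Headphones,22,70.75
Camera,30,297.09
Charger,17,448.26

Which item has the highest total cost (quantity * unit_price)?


Computing row totals:
  Case: 13895.64
  Headphones: 1556.5
  Camera: 8912.7
  Charger: 7620.42
Maximum: Case (13895.64)

ANSWER: Case


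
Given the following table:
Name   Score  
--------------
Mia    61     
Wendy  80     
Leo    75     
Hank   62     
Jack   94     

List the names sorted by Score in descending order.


Sorting by Score (descending):
  Jack: 94
  Wendy: 80
  Leo: 75
  Hank: 62
  Mia: 61


ANSWER: Jack, Wendy, Leo, Hank, Mia


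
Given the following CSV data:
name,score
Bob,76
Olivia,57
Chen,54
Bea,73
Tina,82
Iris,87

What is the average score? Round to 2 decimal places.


Scores: 76, 57, 54, 73, 82, 87
Sum = 429
Count = 6
Average = 429 / 6 = 71.50

ANSWER: 71.50


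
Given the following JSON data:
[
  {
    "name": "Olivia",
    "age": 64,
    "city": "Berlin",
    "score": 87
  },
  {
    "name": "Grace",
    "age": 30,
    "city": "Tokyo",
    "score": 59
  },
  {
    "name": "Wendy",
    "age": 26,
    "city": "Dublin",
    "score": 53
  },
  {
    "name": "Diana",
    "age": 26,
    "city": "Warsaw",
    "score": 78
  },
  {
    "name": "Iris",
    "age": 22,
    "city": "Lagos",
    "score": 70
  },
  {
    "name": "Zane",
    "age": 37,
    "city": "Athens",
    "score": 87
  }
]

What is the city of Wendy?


Looking up record where name = Wendy
Record index: 2
Field 'city' = Dublin

ANSWER: Dublin


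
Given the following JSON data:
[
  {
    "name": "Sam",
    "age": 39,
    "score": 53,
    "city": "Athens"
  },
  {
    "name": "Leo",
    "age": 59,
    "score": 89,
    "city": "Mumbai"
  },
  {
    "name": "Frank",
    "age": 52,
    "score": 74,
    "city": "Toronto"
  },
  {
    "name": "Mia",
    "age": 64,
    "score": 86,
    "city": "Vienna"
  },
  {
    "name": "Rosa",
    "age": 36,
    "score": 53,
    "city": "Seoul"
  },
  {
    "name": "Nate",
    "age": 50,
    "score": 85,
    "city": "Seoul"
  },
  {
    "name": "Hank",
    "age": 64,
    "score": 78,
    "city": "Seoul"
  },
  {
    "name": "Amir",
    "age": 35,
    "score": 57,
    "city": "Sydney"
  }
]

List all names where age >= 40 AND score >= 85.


Checking both conditions:
  Sam (age=39, score=53) -> no
  Leo (age=59, score=89) -> YES
  Frank (age=52, score=74) -> no
  Mia (age=64, score=86) -> YES
  Rosa (age=36, score=53) -> no
  Nate (age=50, score=85) -> YES
  Hank (age=64, score=78) -> no
  Amir (age=35, score=57) -> no


ANSWER: Leo, Mia, Nate


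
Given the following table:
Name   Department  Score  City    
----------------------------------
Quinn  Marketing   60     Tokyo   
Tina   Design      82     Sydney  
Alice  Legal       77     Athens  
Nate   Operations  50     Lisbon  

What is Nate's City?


Row 4: Nate
City = Lisbon

ANSWER: Lisbon


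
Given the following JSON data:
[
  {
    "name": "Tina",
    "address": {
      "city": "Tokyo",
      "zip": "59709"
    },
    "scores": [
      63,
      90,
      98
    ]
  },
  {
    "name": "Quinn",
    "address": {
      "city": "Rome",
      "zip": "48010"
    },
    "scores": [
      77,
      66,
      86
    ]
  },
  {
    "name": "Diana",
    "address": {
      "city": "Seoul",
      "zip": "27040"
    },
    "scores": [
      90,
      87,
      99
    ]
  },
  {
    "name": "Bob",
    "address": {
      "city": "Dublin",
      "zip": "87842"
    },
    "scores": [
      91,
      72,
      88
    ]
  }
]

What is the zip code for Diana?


Path: records[2].address.zip
Value: 27040

ANSWER: 27040


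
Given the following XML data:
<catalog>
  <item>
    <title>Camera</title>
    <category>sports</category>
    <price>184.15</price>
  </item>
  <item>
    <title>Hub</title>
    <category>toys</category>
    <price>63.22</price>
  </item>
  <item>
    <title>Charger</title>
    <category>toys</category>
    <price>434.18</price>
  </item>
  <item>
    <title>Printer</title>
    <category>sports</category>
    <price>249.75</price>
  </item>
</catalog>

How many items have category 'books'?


Scanning <item> elements for <category>books</category>:
Count: 0

ANSWER: 0


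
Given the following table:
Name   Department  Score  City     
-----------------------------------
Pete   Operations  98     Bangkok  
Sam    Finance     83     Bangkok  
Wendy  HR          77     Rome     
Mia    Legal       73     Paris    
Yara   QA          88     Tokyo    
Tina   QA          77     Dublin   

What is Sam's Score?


Row 2: Sam
Score = 83

ANSWER: 83


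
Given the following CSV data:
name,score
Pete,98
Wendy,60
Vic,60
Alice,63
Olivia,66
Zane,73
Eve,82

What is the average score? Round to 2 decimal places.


Scores: 98, 60, 60, 63, 66, 73, 82
Sum = 502
Count = 7
Average = 502 / 7 = 71.71

ANSWER: 71.71


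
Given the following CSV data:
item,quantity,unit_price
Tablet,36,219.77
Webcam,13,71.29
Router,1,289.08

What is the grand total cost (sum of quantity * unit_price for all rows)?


Computing row totals:
  Tablet: 36 * 219.77 = 7911.72
  Webcam: 13 * 71.29 = 926.77
  Router: 1 * 289.08 = 289.08
Grand total = 7911.72 + 926.77 + 289.08 = 9127.57

ANSWER: 9127.57


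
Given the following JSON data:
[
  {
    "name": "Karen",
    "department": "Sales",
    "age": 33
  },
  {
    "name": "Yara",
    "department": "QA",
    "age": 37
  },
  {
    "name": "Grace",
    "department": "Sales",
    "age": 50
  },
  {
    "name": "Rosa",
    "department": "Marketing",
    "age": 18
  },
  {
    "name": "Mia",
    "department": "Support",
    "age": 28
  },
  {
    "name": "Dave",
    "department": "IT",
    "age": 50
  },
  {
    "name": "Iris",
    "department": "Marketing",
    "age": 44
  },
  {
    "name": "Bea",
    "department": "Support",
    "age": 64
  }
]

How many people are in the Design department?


Scanning records for department = Design
  No matches found
Count: 0

ANSWER: 0


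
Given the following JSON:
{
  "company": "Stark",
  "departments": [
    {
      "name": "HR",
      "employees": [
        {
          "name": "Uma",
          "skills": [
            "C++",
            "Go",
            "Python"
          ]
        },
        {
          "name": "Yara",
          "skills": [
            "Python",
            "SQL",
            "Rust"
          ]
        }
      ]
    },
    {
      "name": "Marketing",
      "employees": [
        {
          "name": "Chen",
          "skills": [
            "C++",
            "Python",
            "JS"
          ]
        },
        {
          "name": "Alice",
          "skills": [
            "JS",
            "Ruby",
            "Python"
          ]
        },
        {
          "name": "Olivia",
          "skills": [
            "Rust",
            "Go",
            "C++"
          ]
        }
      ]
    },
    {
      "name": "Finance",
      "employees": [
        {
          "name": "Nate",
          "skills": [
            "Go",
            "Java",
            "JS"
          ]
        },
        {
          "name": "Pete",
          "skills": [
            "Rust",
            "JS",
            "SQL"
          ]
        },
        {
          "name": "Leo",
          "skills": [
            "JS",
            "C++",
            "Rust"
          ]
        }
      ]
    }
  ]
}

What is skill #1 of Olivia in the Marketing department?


Path: departments[1].employees[2].skills[0]
Value: Rust

ANSWER: Rust


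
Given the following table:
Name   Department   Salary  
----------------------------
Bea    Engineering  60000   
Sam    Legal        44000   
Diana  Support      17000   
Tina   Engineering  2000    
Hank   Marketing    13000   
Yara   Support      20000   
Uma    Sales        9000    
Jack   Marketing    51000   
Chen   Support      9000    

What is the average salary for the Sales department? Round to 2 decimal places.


Sales department members:
  Uma: 9000
Sum = 9000
Count = 1
Average = 9000 / 1 = 9000.00

ANSWER: 9000.00


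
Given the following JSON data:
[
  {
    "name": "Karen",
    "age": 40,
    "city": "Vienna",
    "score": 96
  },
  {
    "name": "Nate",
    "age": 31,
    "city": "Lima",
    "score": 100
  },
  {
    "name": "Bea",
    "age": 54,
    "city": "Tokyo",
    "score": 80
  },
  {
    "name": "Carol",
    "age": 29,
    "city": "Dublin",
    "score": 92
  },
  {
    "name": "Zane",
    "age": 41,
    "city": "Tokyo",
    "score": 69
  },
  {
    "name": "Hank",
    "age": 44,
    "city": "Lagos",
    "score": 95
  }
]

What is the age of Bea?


Looking up record where name = Bea
Record index: 2
Field 'age' = 54

ANSWER: 54


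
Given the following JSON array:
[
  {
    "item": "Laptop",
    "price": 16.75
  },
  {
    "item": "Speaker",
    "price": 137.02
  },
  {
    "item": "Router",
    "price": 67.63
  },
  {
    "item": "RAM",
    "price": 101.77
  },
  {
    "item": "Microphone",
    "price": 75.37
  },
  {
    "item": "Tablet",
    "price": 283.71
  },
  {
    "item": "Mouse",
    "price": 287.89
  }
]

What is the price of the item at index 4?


Array index 4 -> Microphone
price = 75.37

ANSWER: 75.37


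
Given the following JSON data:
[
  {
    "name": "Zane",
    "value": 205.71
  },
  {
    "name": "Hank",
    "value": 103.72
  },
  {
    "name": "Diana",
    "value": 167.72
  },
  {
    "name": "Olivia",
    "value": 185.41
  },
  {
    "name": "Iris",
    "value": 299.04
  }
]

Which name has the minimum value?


Comparing values:
  Zane: 205.71
  Hank: 103.72
  Diana: 167.72
  Olivia: 185.41
  Iris: 299.04
Minimum: Hank (103.72)

ANSWER: Hank


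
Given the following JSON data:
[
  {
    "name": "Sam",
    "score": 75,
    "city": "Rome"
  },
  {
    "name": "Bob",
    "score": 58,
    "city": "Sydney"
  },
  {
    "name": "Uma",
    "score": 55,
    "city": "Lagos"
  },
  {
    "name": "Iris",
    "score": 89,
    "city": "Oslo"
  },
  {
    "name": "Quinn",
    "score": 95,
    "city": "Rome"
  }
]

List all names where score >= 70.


Filtering records where score >= 70:
  Sam (score=75) -> YES
  Bob (score=58) -> no
  Uma (score=55) -> no
  Iris (score=89) -> YES
  Quinn (score=95) -> YES


ANSWER: Sam, Iris, Quinn
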